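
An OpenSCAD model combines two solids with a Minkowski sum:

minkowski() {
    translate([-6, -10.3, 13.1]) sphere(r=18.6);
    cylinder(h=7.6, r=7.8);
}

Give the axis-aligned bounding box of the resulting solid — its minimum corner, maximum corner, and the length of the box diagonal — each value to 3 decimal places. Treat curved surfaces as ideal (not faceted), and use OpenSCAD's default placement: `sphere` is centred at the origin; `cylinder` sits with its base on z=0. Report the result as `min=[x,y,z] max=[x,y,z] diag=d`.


min=[-32.400,-36.700,-5.500] max=[20.400,16.100,39.300] diag=87.079

A = translate([-6, -10.3, 13.1]) sphere(r=18.6) → bbox [-24.6,-28.9,-5.5] .. [12.6,8.3,31.7]
B = cylinder(h=7.6, r=7.8) → bbox [-7.8,-7.8,0] .. [7.8,7.8,7.6]
lo = A.lo+B.lo = [-24.6-7.8, -28.9-7.8, -5.5+0] = [-32.400,-36.700,-5.500]
hi = A.hi+B.hi = [12.6+7.8, 8.3+7.8, 31.7+7.6] = [20.400,16.100,39.300]
diag = √(52.8²+52.8²+44.8²) = √7582.72 = 87.079


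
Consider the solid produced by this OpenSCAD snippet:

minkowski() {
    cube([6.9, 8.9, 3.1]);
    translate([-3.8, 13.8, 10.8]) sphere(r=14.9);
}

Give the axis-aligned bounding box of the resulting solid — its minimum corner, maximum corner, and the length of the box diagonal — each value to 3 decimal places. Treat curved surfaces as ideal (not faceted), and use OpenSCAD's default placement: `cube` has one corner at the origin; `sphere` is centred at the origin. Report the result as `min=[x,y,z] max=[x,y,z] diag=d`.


min=[-18.700,-1.100,-4.100] max=[18.000,37.600,28.800] diag=62.666

A = translate([-3.8, 13.8, 10.8]) sphere(r=14.9) → bbox [-18.7,-1.1,-4.1] .. [11.1,28.7,25.7]
B = cube([6.9, 8.9, 3.1]) → bbox [0,0,0] .. [6.9,8.9,3.1]
lo = A.lo+B.lo = [-18.7+0, -1.1+0, -4.1+0] = [-18.700,-1.100,-4.100]
hi = A.hi+B.hi = [11.1+6.9, 28.7+8.9, 25.7+3.1] = [18.000,37.600,28.800]
diag = √(36.7²+38.7²+32.9²) = √3926.99 = 62.666


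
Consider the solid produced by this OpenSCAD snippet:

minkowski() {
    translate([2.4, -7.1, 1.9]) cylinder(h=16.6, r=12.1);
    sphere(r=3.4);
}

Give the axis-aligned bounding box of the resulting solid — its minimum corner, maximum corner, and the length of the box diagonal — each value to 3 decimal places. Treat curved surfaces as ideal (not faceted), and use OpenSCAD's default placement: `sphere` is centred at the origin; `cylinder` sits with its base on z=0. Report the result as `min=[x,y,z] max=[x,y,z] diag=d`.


A = translate([2.4, -7.1, 1.9]) cylinder(h=16.6, r=12.1) → bbox [-9.7,-19.2,1.9] .. [14.5,5,18.5]
B = sphere(r=3.4) → bbox [-3.4,-3.4,-3.4] .. [3.4,3.4,3.4]
lo = A.lo+B.lo = [-9.7-3.4, -19.2-3.4, 1.9-3.4] = [-13.100,-22.600,-1.500]
hi = A.hi+B.hi = [14.5+3.4, 5+3.4, 18.5+3.4] = [17.900,8.400,21.900]
diag = √(31²+31²+23.4²) = √2469.56 = 49.695

min=[-13.100,-22.600,-1.500] max=[17.900,8.400,21.900] diag=49.695


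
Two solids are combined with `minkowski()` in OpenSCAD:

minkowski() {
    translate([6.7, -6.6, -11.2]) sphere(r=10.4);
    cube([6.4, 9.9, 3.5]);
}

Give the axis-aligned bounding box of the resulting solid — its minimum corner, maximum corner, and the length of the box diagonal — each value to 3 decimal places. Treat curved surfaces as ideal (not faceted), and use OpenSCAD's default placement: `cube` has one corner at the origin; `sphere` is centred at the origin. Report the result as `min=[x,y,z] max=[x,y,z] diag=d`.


A = translate([6.7, -6.6, -11.2]) sphere(r=10.4) → bbox [-3.7,-17,-21.6] .. [17.1,3.8,-0.8]
B = cube([6.4, 9.9, 3.5]) → bbox [0,0,0] .. [6.4,9.9,3.5]
lo = A.lo+B.lo = [-3.7+0, -17+0, -21.6+0] = [-3.700,-17.000,-21.600]
hi = A.hi+B.hi = [17.1+6.4, 3.8+9.9, -0.8+3.5] = [23.500,13.700,2.700]
diag = √(27.2²+30.7²+24.3²) = √2272.82 = 47.674

min=[-3.700,-17.000,-21.600] max=[23.500,13.700,2.700] diag=47.674


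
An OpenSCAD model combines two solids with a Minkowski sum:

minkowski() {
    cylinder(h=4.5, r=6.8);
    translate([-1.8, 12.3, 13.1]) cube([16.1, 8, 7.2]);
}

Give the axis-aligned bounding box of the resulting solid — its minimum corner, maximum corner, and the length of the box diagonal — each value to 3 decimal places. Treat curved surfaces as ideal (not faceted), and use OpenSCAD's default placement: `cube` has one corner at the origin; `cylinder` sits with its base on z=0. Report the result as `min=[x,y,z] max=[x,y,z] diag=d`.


A = translate([-1.8, 12.3, 13.1]) cube([16.1, 8, 7.2]) → bbox [-1.8,12.3,13.1] .. [14.3,20.3,20.3]
B = cylinder(h=4.5, r=6.8) → bbox [-6.8,-6.8,0] .. [6.8,6.8,4.5]
lo = A.lo+B.lo = [-1.8-6.8, 12.3-6.8, 13.1+0] = [-8.600,5.500,13.100]
hi = A.hi+B.hi = [14.3+6.8, 20.3+6.8, 20.3+4.5] = [21.100,27.100,24.800]
diag = √(29.7²+21.6²+11.7²) = √1485.54 = 38.543

min=[-8.600,5.500,13.100] max=[21.100,27.100,24.800] diag=38.543


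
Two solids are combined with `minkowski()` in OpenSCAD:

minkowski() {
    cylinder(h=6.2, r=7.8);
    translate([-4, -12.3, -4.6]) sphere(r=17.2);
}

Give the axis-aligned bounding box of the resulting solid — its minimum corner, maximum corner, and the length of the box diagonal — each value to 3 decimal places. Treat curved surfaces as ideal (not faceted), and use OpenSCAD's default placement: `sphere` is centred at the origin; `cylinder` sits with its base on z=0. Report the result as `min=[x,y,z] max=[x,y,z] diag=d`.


min=[-29.000,-37.300,-21.800] max=[21.000,12.700,18.800] diag=81.537

A = translate([-4, -12.3, -4.6]) sphere(r=17.2) → bbox [-21.2,-29.5,-21.8] .. [13.2,4.9,12.6]
B = cylinder(h=6.2, r=7.8) → bbox [-7.8,-7.8,0] .. [7.8,7.8,6.2]
lo = A.lo+B.lo = [-21.2-7.8, -29.5-7.8, -21.8+0] = [-29.000,-37.300,-21.800]
hi = A.hi+B.hi = [13.2+7.8, 4.9+7.8, 12.6+6.2] = [21.000,12.700,18.800]
diag = √(50²+50²+40.6²) = √6648.36 = 81.537


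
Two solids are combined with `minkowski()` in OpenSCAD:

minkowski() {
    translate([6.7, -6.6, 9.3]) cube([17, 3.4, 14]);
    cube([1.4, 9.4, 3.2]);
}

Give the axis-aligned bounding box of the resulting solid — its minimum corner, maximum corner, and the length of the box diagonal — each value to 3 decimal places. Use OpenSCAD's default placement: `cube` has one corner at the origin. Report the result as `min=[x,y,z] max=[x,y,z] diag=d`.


A = translate([6.7, -6.6, 9.3]) cube([17, 3.4, 14]) → bbox [6.7,-6.6,9.3] .. [23.7,-3.2,23.3]
B = cube([1.4, 9.4, 3.2]) → bbox [0,0,0] .. [1.4,9.4,3.2]
lo = A.lo+B.lo = [6.7+0, -6.6+0, 9.3+0] = [6.700,-6.600,9.300]
hi = A.hi+B.hi = [23.7+1.4, -3.2+9.4, 23.3+3.2] = [25.100,6.200,26.500]
diag = √(18.4²+12.8²+17.2²) = √798.24 = 28.253

min=[6.700,-6.600,9.300] max=[25.100,6.200,26.500] diag=28.253


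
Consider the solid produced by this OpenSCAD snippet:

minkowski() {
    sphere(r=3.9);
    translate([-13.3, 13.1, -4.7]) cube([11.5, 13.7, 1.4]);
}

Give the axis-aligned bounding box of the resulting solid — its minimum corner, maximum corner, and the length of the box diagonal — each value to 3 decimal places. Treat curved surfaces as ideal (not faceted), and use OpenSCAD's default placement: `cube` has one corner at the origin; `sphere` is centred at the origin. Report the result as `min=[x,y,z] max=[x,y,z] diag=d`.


min=[-17.200,9.200,-8.600] max=[2.100,30.700,0.600] diag=30.321

A = translate([-13.3, 13.1, -4.7]) cube([11.5, 13.7, 1.4]) → bbox [-13.3,13.1,-4.7] .. [-1.8,26.8,-3.3]
B = sphere(r=3.9) → bbox [-3.9,-3.9,-3.9] .. [3.9,3.9,3.9]
lo = A.lo+B.lo = [-13.3-3.9, 13.1-3.9, -4.7-3.9] = [-17.200,9.200,-8.600]
hi = A.hi+B.hi = [-1.8+3.9, 26.8+3.9, -3.3+3.9] = [2.100,30.700,0.600]
diag = √(19.3²+21.5²+9.2²) = √919.38 = 30.321


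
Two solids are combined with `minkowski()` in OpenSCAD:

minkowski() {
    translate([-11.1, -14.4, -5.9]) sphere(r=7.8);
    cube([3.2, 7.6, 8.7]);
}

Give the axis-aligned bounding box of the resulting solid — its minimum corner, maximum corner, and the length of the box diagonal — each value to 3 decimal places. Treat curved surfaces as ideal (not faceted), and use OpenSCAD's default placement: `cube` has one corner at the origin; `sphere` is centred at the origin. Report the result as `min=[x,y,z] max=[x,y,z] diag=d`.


A = translate([-11.1, -14.4, -5.9]) sphere(r=7.8) → bbox [-18.9,-22.2,-13.7] .. [-3.3,-6.6,1.9]
B = cube([3.2, 7.6, 8.7]) → bbox [0,0,0] .. [3.2,7.6,8.7]
lo = A.lo+B.lo = [-18.9+0, -22.2+0, -13.7+0] = [-18.900,-22.200,-13.700]
hi = A.hi+B.hi = [-3.3+3.2, -6.6+7.6, 1.9+8.7] = [-0.100,1.000,10.600]
diag = √(18.8²+23.2²+24.3²) = √1482.17 = 38.499

min=[-18.900,-22.200,-13.700] max=[-0.100,1.000,10.600] diag=38.499


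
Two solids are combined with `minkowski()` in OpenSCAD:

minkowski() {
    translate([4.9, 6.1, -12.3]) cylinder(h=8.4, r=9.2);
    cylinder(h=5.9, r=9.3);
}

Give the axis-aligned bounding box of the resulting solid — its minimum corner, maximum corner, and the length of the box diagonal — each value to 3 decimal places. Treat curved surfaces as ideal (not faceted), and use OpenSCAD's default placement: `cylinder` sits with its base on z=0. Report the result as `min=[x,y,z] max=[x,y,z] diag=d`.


min=[-13.600,-12.400,-12.300] max=[23.400,24.600,2.000] diag=54.245

A = translate([4.9, 6.1, -12.3]) cylinder(h=8.4, r=9.2) → bbox [-4.3,-3.1,-12.3] .. [14.1,15.3,-3.9]
B = cylinder(h=5.9, r=9.3) → bbox [-9.3,-9.3,0] .. [9.3,9.3,5.9]
lo = A.lo+B.lo = [-4.3-9.3, -3.1-9.3, -12.3+0] = [-13.600,-12.400,-12.300]
hi = A.hi+B.hi = [14.1+9.3, 15.3+9.3, -3.9+5.9] = [23.400,24.600,2.000]
diag = √(37²+37²+14.3²) = √2942.49 = 54.245


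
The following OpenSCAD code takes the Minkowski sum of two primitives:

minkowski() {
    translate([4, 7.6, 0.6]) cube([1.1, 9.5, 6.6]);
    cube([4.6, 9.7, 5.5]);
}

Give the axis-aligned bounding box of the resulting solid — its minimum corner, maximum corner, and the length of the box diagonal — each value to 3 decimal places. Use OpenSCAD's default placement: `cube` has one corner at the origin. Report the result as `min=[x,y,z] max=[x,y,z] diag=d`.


A = translate([4, 7.6, 0.6]) cube([1.1, 9.5, 6.6]) → bbox [4,7.6,0.6] .. [5.1,17.1,7.2]
B = cube([4.6, 9.7, 5.5]) → bbox [0,0,0] .. [4.6,9.7,5.5]
lo = A.lo+B.lo = [4+0, 7.6+0, 0.6+0] = [4.000,7.600,0.600]
hi = A.hi+B.hi = [5.1+4.6, 17.1+9.7, 7.2+5.5] = [9.700,26.800,12.700]
diag = √(5.7²+19.2²+12.1²) = √547.54 = 23.400

min=[4.000,7.600,0.600] max=[9.700,26.800,12.700] diag=23.400


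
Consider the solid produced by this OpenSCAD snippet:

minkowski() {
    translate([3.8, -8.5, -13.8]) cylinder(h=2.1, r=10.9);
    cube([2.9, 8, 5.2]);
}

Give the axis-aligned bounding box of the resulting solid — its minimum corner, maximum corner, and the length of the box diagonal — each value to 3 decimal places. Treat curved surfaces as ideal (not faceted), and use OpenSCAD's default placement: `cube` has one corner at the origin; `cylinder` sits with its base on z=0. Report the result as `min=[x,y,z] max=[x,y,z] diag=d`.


min=[-7.100,-19.400,-13.800] max=[17.600,10.400,-6.500] diag=39.388

A = translate([3.8, -8.5, -13.8]) cylinder(h=2.1, r=10.9) → bbox [-7.1,-19.4,-13.8] .. [14.7,2.4,-11.7]
B = cube([2.9, 8, 5.2]) → bbox [0,0,0] .. [2.9,8,5.2]
lo = A.lo+B.lo = [-7.1+0, -19.4+0, -13.8+0] = [-7.100,-19.400,-13.800]
hi = A.hi+B.hi = [14.7+2.9, 2.4+8, -11.7+5.2] = [17.600,10.400,-6.500]
diag = √(24.7²+29.8²+7.3²) = √1551.42 = 39.388


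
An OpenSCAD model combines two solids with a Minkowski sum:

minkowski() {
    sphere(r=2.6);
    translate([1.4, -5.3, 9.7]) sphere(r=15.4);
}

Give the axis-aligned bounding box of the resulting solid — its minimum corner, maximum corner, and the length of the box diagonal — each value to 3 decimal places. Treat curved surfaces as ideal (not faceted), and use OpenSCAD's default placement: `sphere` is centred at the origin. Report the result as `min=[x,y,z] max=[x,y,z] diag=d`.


min=[-16.600,-23.300,-8.300] max=[19.400,12.700,27.700] diag=62.354

A = translate([1.4, -5.3, 9.7]) sphere(r=15.4) → bbox [-14,-20.7,-5.7] .. [16.8,10.1,25.1]
B = sphere(r=2.6) → bbox [-2.6,-2.6,-2.6] .. [2.6,2.6,2.6]
lo = A.lo+B.lo = [-14-2.6, -20.7-2.6, -5.7-2.6] = [-16.600,-23.300,-8.300]
hi = A.hi+B.hi = [16.8+2.6, 10.1+2.6, 25.1+2.6] = [19.400,12.700,27.700]
diag = √(36²+36²+36²) = √3888 = 62.354


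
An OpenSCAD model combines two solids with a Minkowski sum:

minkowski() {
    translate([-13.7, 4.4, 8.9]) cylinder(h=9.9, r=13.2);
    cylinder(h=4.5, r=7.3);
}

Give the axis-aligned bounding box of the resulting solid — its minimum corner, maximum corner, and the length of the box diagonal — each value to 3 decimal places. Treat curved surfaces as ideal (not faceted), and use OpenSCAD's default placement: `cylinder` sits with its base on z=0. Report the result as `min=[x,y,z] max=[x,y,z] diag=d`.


min=[-34.200,-16.100,8.900] max=[6.800,24.900,23.300] diag=59.744

A = translate([-13.7, 4.4, 8.9]) cylinder(h=9.9, r=13.2) → bbox [-26.9,-8.8,8.9] .. [-0.5,17.6,18.8]
B = cylinder(h=4.5, r=7.3) → bbox [-7.3,-7.3,0] .. [7.3,7.3,4.5]
lo = A.lo+B.lo = [-26.9-7.3, -8.8-7.3, 8.9+0] = [-34.200,-16.100,8.900]
hi = A.hi+B.hi = [-0.5+7.3, 17.6+7.3, 18.8+4.5] = [6.800,24.900,23.300]
diag = √(41²+41²+14.4²) = √3569.36 = 59.744


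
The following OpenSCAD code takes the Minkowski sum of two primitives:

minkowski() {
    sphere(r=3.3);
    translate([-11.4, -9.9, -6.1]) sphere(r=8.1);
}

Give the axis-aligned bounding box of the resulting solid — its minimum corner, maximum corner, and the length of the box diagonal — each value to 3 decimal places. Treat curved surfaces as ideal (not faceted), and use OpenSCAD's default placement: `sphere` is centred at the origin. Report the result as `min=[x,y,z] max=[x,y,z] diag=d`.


min=[-22.800,-21.300,-17.500] max=[0.000,1.500,5.300] diag=39.491

A = translate([-11.4, -9.9, -6.1]) sphere(r=8.1) → bbox [-19.5,-18,-14.2] .. [-3.3,-1.8,2]
B = sphere(r=3.3) → bbox [-3.3,-3.3,-3.3] .. [3.3,3.3,3.3]
lo = A.lo+B.lo = [-19.5-3.3, -18-3.3, -14.2-3.3] = [-22.800,-21.300,-17.500]
hi = A.hi+B.hi = [-3.3+3.3, -1.8+3.3, 2+3.3] = [0.000,1.500,5.300]
diag = √(22.8²+22.8²+22.8²) = √1559.52 = 39.491


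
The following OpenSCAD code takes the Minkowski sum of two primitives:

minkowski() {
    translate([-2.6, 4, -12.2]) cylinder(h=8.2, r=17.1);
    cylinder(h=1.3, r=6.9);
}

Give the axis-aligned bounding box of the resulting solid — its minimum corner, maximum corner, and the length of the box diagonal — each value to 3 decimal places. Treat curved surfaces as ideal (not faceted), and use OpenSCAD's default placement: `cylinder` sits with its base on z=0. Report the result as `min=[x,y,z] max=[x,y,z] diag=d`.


A = translate([-2.6, 4, -12.2]) cylinder(h=8.2, r=17.1) → bbox [-19.7,-13.1,-12.2] .. [14.5,21.1,-4]
B = cylinder(h=1.3, r=6.9) → bbox [-6.9,-6.9,0] .. [6.9,6.9,1.3]
lo = A.lo+B.lo = [-19.7-6.9, -13.1-6.9, -12.2+0] = [-26.600,-20.000,-12.200]
hi = A.hi+B.hi = [14.5+6.9, 21.1+6.9, -4+1.3] = [21.400,28.000,-2.700]
diag = √(48²+48²+9.5²) = √4698.25 = 68.544

min=[-26.600,-20.000,-12.200] max=[21.400,28.000,-2.700] diag=68.544


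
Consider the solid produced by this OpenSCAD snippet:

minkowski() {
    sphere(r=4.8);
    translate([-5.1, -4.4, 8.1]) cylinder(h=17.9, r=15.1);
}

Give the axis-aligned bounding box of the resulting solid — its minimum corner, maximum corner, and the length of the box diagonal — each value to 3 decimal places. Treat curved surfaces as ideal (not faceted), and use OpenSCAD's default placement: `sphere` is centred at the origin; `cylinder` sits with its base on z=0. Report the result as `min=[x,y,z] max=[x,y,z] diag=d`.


min=[-25.000,-24.300,3.300] max=[14.800,15.500,30.800] diag=62.644

A = translate([-5.1, -4.4, 8.1]) cylinder(h=17.9, r=15.1) → bbox [-20.2,-19.5,8.1] .. [10,10.7,26]
B = sphere(r=4.8) → bbox [-4.8,-4.8,-4.8] .. [4.8,4.8,4.8]
lo = A.lo+B.lo = [-20.2-4.8, -19.5-4.8, 8.1-4.8] = [-25.000,-24.300,3.300]
hi = A.hi+B.hi = [10+4.8, 10.7+4.8, 26+4.8] = [14.800,15.500,30.800]
diag = √(39.8²+39.8²+27.5²) = √3924.33 = 62.644


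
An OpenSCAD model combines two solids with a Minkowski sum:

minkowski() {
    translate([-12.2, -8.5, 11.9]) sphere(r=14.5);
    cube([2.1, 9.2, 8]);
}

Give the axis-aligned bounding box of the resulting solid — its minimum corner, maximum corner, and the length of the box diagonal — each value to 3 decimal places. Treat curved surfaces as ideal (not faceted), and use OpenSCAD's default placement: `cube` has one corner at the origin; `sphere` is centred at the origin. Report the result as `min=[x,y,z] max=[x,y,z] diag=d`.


min=[-26.700,-23.000,-2.600] max=[4.400,15.200,34.400] diag=61.607

A = translate([-12.2, -8.5, 11.9]) sphere(r=14.5) → bbox [-26.7,-23,-2.6] .. [2.3,6,26.4]
B = cube([2.1, 9.2, 8]) → bbox [0,0,0] .. [2.1,9.2,8]
lo = A.lo+B.lo = [-26.7+0, -23+0, -2.6+0] = [-26.700,-23.000,-2.600]
hi = A.hi+B.hi = [2.3+2.1, 6+9.2, 26.4+8] = [4.400,15.200,34.400]
diag = √(31.1²+38.2²+37²) = √3795.45 = 61.607


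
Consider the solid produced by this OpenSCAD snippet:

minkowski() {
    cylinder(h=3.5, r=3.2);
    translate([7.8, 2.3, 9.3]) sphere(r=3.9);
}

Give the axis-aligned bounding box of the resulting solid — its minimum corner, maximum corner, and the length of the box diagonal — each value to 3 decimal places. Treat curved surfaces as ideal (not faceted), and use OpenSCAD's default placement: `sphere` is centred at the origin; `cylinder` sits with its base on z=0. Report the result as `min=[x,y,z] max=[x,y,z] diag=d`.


A = translate([7.8, 2.3, 9.3]) sphere(r=3.9) → bbox [3.9,-1.6,5.4] .. [11.7,6.2,13.2]
B = cylinder(h=3.5, r=3.2) → bbox [-3.2,-3.2,0] .. [3.2,3.2,3.5]
lo = A.lo+B.lo = [3.9-3.2, -1.6-3.2, 5.4+0] = [0.700,-4.800,5.400]
hi = A.hi+B.hi = [11.7+3.2, 6.2+3.2, 13.2+3.5] = [14.900,9.400,16.700]
diag = √(14.2²+14.2²+11.3²) = √530.97 = 23.043

min=[0.700,-4.800,5.400] max=[14.900,9.400,16.700] diag=23.043


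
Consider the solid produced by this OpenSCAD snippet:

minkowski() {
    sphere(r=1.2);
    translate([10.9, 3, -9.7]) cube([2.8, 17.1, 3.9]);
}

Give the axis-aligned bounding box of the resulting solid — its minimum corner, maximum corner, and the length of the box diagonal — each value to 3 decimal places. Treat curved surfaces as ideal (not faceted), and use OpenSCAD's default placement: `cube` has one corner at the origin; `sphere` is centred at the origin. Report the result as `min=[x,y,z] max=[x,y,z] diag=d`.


A = translate([10.9, 3, -9.7]) cube([2.8, 17.1, 3.9]) → bbox [10.9,3,-9.7] .. [13.7,20.1,-5.8]
B = sphere(r=1.2) → bbox [-1.2,-1.2,-1.2] .. [1.2,1.2,1.2]
lo = A.lo+B.lo = [10.9-1.2, 3-1.2, -9.7-1.2] = [9.700,1.800,-10.900]
hi = A.hi+B.hi = [13.7+1.2, 20.1+1.2, -5.8+1.2] = [14.900,21.300,-4.600]
diag = √(5.2²+19.5²+6.3²) = √446.98 = 21.142

min=[9.700,1.800,-10.900] max=[14.900,21.300,-4.600] diag=21.142


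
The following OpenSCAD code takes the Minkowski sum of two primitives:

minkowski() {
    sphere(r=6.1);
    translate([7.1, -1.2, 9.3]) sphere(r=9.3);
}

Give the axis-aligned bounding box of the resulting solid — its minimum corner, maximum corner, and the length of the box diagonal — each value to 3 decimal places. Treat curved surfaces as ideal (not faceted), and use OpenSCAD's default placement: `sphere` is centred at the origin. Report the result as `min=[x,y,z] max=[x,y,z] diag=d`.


A = translate([7.1, -1.2, 9.3]) sphere(r=9.3) → bbox [-2.2,-10.5,0] .. [16.4,8.1,18.6]
B = sphere(r=6.1) → bbox [-6.1,-6.1,-6.1] .. [6.1,6.1,6.1]
lo = A.lo+B.lo = [-2.2-6.1, -10.5-6.1, 0-6.1] = [-8.300,-16.600,-6.100]
hi = A.hi+B.hi = [16.4+6.1, 8.1+6.1, 18.6+6.1] = [22.500,14.200,24.700]
diag = √(30.8²+30.8²+30.8²) = √2845.92 = 53.347

min=[-8.300,-16.600,-6.100] max=[22.500,14.200,24.700] diag=53.347


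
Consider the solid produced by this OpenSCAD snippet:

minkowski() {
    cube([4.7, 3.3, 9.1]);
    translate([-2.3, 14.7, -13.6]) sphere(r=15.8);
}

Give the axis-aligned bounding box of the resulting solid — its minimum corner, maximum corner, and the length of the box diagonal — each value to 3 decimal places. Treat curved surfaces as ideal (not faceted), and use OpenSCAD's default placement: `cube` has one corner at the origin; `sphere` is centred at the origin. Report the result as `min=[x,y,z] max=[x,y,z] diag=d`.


min=[-18.100,-1.100,-29.400] max=[18.200,33.800,11.300] diag=64.747

A = translate([-2.3, 14.7, -13.6]) sphere(r=15.8) → bbox [-18.1,-1.1,-29.4] .. [13.5,30.5,2.2]
B = cube([4.7, 3.3, 9.1]) → bbox [0,0,0] .. [4.7,3.3,9.1]
lo = A.lo+B.lo = [-18.1+0, -1.1+0, -29.4+0] = [-18.100,-1.100,-29.400]
hi = A.hi+B.hi = [13.5+4.7, 30.5+3.3, 2.2+9.1] = [18.200,33.800,11.300]
diag = √(36.3²+34.9²+40.7²) = √4192.19 = 64.747


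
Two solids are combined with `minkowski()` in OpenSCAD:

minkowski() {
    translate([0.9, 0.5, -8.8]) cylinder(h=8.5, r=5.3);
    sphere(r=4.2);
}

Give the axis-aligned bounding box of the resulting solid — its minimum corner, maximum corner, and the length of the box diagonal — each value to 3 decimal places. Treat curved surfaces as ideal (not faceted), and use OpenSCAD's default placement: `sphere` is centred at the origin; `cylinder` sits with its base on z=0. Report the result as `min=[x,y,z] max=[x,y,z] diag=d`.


min=[-8.600,-9.000,-13.000] max=[10.400,10.000,3.900] diag=31.743

A = translate([0.9, 0.5, -8.8]) cylinder(h=8.5, r=5.3) → bbox [-4.4,-4.8,-8.8] .. [6.2,5.8,-0.3]
B = sphere(r=4.2) → bbox [-4.2,-4.2,-4.2] .. [4.2,4.2,4.2]
lo = A.lo+B.lo = [-4.4-4.2, -4.8-4.2, -8.8-4.2] = [-8.600,-9.000,-13.000]
hi = A.hi+B.hi = [6.2+4.2, 5.8+4.2, -0.3+4.2] = [10.400,10.000,3.900]
diag = √(19²+19²+16.9²) = √1007.61 = 31.743


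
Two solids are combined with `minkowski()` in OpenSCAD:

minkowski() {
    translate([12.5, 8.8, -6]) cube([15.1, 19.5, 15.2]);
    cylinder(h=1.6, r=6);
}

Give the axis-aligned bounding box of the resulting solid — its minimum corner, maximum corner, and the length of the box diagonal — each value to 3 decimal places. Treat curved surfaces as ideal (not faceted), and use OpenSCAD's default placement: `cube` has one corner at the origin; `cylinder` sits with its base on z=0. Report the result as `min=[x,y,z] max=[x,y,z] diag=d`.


A = translate([12.5, 8.8, -6]) cube([15.1, 19.5, 15.2]) → bbox [12.5,8.8,-6] .. [27.6,28.3,9.2]
B = cylinder(h=1.6, r=6) → bbox [-6,-6,0] .. [6,6,1.6]
lo = A.lo+B.lo = [12.5-6, 8.8-6, -6+0] = [6.500,2.800,-6.000]
hi = A.hi+B.hi = [27.6+6, 28.3+6, 9.2+1.6] = [33.600,34.300,10.800]
diag = √(27.1²+31.5²+16.8²) = √2008.9 = 44.821

min=[6.500,2.800,-6.000] max=[33.600,34.300,10.800] diag=44.821


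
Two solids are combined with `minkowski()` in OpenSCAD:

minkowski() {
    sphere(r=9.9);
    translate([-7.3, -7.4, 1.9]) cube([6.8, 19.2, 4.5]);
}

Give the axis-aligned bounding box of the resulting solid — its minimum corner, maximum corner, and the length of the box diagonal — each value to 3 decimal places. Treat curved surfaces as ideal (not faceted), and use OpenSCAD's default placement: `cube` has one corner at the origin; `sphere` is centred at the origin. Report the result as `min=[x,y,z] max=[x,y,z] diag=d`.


min=[-17.200,-17.300,-8.000] max=[9.400,21.700,16.300] diag=53.095

A = translate([-7.3, -7.4, 1.9]) cube([6.8, 19.2, 4.5]) → bbox [-7.3,-7.4,1.9] .. [-0.5,11.8,6.4]
B = sphere(r=9.9) → bbox [-9.9,-9.9,-9.9] .. [9.9,9.9,9.9]
lo = A.lo+B.lo = [-7.3-9.9, -7.4-9.9, 1.9-9.9] = [-17.200,-17.300,-8.000]
hi = A.hi+B.hi = [-0.5+9.9, 11.8+9.9, 6.4+9.9] = [9.400,21.700,16.300]
diag = √(26.6²+39²+24.3²) = √2819.05 = 53.095


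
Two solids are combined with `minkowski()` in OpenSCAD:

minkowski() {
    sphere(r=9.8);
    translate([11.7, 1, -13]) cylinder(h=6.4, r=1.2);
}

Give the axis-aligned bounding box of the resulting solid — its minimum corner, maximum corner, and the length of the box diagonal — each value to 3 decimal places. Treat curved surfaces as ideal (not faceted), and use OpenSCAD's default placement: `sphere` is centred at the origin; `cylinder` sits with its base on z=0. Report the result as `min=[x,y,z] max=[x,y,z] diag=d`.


A = translate([11.7, 1, -13]) cylinder(h=6.4, r=1.2) → bbox [10.5,-0.2,-13] .. [12.9,2.2,-6.6]
B = sphere(r=9.8) → bbox [-9.8,-9.8,-9.8] .. [9.8,9.8,9.8]
lo = A.lo+B.lo = [10.5-9.8, -0.2-9.8, -13-9.8] = [0.700,-10.000,-22.800]
hi = A.hi+B.hi = [12.9+9.8, 2.2+9.8, -6.6+9.8] = [22.700,12.000,3.200]
diag = √(22²+22²+26²) = √1644 = 40.546

min=[0.700,-10.000,-22.800] max=[22.700,12.000,3.200] diag=40.546


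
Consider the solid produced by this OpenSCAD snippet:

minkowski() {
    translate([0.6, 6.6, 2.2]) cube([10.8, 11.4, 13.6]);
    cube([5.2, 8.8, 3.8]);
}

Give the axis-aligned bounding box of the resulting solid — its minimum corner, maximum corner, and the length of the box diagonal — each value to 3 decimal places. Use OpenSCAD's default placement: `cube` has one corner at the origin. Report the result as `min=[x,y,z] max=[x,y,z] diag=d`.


A = translate([0.6, 6.6, 2.2]) cube([10.8, 11.4, 13.6]) → bbox [0.6,6.6,2.2] .. [11.4,18,15.8]
B = cube([5.2, 8.8, 3.8]) → bbox [0,0,0] .. [5.2,8.8,3.8]
lo = A.lo+B.lo = [0.6+0, 6.6+0, 2.2+0] = [0.600,6.600,2.200]
hi = A.hi+B.hi = [11.4+5.2, 18+8.8, 15.8+3.8] = [16.600,26.800,19.600]
diag = √(16²+20.2²+17.4²) = √966.8 = 31.093

min=[0.600,6.600,2.200] max=[16.600,26.800,19.600] diag=31.093


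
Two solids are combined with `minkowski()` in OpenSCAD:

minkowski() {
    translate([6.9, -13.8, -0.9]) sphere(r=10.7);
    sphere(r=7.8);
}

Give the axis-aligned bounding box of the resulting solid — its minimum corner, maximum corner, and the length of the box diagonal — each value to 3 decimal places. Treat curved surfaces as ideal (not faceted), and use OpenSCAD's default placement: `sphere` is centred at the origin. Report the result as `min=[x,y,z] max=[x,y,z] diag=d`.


min=[-11.600,-32.300,-19.400] max=[25.400,4.700,17.600] diag=64.086

A = translate([6.9, -13.8, -0.9]) sphere(r=10.7) → bbox [-3.8,-24.5,-11.6] .. [17.6,-3.1,9.8]
B = sphere(r=7.8) → bbox [-7.8,-7.8,-7.8] .. [7.8,7.8,7.8]
lo = A.lo+B.lo = [-3.8-7.8, -24.5-7.8, -11.6-7.8] = [-11.600,-32.300,-19.400]
hi = A.hi+B.hi = [17.6+7.8, -3.1+7.8, 9.8+7.8] = [25.400,4.700,17.600]
diag = √(37²+37²+37²) = √4107 = 64.086


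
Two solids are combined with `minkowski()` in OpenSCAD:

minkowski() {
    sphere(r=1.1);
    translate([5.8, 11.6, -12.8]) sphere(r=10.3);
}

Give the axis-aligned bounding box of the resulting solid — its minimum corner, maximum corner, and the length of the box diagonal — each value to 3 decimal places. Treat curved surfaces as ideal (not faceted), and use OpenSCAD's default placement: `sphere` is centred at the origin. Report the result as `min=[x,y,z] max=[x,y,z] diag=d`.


A = translate([5.8, 11.6, -12.8]) sphere(r=10.3) → bbox [-4.5,1.3,-23.1] .. [16.1,21.9,-2.5]
B = sphere(r=1.1) → bbox [-1.1,-1.1,-1.1] .. [1.1,1.1,1.1]
lo = A.lo+B.lo = [-4.5-1.1, 1.3-1.1, -23.1-1.1] = [-5.600,0.200,-24.200]
hi = A.hi+B.hi = [16.1+1.1, 21.9+1.1, -2.5+1.1] = [17.200,23.000,-1.400]
diag = √(22.8²+22.8²+22.8²) = √1559.52 = 39.491

min=[-5.600,0.200,-24.200] max=[17.200,23.000,-1.400] diag=39.491


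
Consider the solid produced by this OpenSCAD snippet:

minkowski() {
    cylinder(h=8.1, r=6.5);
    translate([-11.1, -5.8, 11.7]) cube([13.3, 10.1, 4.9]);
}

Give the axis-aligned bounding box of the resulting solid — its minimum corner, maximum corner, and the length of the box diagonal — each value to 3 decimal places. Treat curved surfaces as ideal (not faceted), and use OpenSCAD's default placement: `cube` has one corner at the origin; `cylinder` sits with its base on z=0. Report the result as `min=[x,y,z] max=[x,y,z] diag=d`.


min=[-17.600,-12.300,11.700] max=[8.700,10.800,24.700] diag=37.340

A = translate([-11.1, -5.8, 11.7]) cube([13.3, 10.1, 4.9]) → bbox [-11.1,-5.8,11.7] .. [2.2,4.3,16.6]
B = cylinder(h=8.1, r=6.5) → bbox [-6.5,-6.5,0] .. [6.5,6.5,8.1]
lo = A.lo+B.lo = [-11.1-6.5, -5.8-6.5, 11.7+0] = [-17.600,-12.300,11.700]
hi = A.hi+B.hi = [2.2+6.5, 4.3+6.5, 16.6+8.1] = [8.700,10.800,24.700]
diag = √(26.3²+23.1²+13²) = √1394.3 = 37.340


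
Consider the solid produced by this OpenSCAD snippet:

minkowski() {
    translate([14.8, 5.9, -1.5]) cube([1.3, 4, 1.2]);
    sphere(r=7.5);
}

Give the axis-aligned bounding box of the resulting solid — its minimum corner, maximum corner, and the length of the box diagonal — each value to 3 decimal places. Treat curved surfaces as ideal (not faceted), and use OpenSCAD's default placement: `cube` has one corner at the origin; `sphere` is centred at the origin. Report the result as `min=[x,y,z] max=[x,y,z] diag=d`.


A = translate([14.8, 5.9, -1.5]) cube([1.3, 4, 1.2]) → bbox [14.8,5.9,-1.5] .. [16.1,9.9,-0.3]
B = sphere(r=7.5) → bbox [-7.5,-7.5,-7.5] .. [7.5,7.5,7.5]
lo = A.lo+B.lo = [14.8-7.5, 5.9-7.5, -1.5-7.5] = [7.300,-1.600,-9.000]
hi = A.hi+B.hi = [16.1+7.5, 9.9+7.5, -0.3+7.5] = [23.600,17.400,7.200]
diag = √(16.3²+19²+16.2²) = √889.13 = 29.818

min=[7.300,-1.600,-9.000] max=[23.600,17.400,7.200] diag=29.818


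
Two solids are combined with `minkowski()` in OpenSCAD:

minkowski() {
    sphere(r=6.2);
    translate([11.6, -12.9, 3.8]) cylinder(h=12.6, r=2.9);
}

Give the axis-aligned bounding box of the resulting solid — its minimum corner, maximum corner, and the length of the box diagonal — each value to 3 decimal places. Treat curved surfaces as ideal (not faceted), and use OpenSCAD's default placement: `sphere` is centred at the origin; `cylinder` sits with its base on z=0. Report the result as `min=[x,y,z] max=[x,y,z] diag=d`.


A = translate([11.6, -12.9, 3.8]) cylinder(h=12.6, r=2.9) → bbox [8.7,-15.8,3.8] .. [14.5,-10,16.4]
B = sphere(r=6.2) → bbox [-6.2,-6.2,-6.2] .. [6.2,6.2,6.2]
lo = A.lo+B.lo = [8.7-6.2, -15.8-6.2, 3.8-6.2] = [2.500,-22.000,-2.400]
hi = A.hi+B.hi = [14.5+6.2, -10+6.2, 16.4+6.2] = [20.700,-3.800,22.600]
diag = √(18.2²+18.2²+25²) = √1287.48 = 35.881

min=[2.500,-22.000,-2.400] max=[20.700,-3.800,22.600] diag=35.881


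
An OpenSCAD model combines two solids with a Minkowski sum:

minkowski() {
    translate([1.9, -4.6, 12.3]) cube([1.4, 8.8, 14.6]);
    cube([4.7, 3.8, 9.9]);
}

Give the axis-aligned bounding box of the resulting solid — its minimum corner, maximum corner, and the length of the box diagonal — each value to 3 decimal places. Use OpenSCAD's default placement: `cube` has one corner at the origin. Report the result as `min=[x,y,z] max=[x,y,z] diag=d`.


A = translate([1.9, -4.6, 12.3]) cube([1.4, 8.8, 14.6]) → bbox [1.9,-4.6,12.3] .. [3.3,4.2,26.9]
B = cube([4.7, 3.8, 9.9]) → bbox [0,0,0] .. [4.7,3.8,9.9]
lo = A.lo+B.lo = [1.9+0, -4.6+0, 12.3+0] = [1.900,-4.600,12.300]
hi = A.hi+B.hi = [3.3+4.7, 4.2+3.8, 26.9+9.9] = [8.000,8.000,36.800]
diag = √(6.1²+12.6²+24.5²) = √796.22 = 28.217

min=[1.900,-4.600,12.300] max=[8.000,8.000,36.800] diag=28.217


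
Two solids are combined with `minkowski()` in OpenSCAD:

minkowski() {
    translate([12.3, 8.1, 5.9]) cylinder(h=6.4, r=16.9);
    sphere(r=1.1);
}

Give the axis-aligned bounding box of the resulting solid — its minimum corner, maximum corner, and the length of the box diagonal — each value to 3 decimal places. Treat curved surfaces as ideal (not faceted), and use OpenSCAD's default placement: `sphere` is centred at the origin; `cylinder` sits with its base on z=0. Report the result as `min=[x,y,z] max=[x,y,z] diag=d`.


A = translate([12.3, 8.1, 5.9]) cylinder(h=6.4, r=16.9) → bbox [-4.6,-8.8,5.9] .. [29.2,25,12.3]
B = sphere(r=1.1) → bbox [-1.1,-1.1,-1.1] .. [1.1,1.1,1.1]
lo = A.lo+B.lo = [-4.6-1.1, -8.8-1.1, 5.9-1.1] = [-5.700,-9.900,4.800]
hi = A.hi+B.hi = [29.2+1.1, 25+1.1, 12.3+1.1] = [30.300,26.100,13.400]
diag = √(36²+36²+8.6²) = √2665.96 = 51.633

min=[-5.700,-9.900,4.800] max=[30.300,26.100,13.400] diag=51.633


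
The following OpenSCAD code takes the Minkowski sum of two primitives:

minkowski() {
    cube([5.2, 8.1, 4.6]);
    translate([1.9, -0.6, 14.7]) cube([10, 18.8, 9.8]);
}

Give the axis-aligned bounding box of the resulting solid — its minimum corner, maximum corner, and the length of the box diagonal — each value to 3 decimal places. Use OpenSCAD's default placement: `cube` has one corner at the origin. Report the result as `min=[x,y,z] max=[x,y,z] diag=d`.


A = translate([1.9, -0.6, 14.7]) cube([10, 18.8, 9.8]) → bbox [1.9,-0.6,14.7] .. [11.9,18.2,24.5]
B = cube([5.2, 8.1, 4.6]) → bbox [0,0,0] .. [5.2,8.1,4.6]
lo = A.lo+B.lo = [1.9+0, -0.6+0, 14.7+0] = [1.900,-0.600,14.700]
hi = A.hi+B.hi = [11.9+5.2, 18.2+8.1, 24.5+4.6] = [17.100,26.300,29.100]
diag = √(15.2²+26.9²+14.4²) = √1162.01 = 34.088

min=[1.900,-0.600,14.700] max=[17.100,26.300,29.100] diag=34.088


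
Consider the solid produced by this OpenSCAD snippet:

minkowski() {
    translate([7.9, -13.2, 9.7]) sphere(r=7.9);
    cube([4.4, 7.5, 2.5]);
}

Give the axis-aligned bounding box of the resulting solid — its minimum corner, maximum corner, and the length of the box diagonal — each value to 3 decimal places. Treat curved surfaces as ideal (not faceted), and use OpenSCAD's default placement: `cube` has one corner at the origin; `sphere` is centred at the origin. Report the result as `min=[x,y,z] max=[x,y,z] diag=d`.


min=[0.000,-21.100,1.800] max=[20.200,2.200,20.100] diag=35.858

A = translate([7.9, -13.2, 9.7]) sphere(r=7.9) → bbox [0,-21.1,1.8] .. [15.8,-5.3,17.6]
B = cube([4.4, 7.5, 2.5]) → bbox [0,0,0] .. [4.4,7.5,2.5]
lo = A.lo+B.lo = [0+0, -21.1+0, 1.8+0] = [0.000,-21.100,1.800]
hi = A.hi+B.hi = [15.8+4.4, -5.3+7.5, 17.6+2.5] = [20.200,2.200,20.100]
diag = √(20.2²+23.3²+18.3²) = √1285.82 = 35.858


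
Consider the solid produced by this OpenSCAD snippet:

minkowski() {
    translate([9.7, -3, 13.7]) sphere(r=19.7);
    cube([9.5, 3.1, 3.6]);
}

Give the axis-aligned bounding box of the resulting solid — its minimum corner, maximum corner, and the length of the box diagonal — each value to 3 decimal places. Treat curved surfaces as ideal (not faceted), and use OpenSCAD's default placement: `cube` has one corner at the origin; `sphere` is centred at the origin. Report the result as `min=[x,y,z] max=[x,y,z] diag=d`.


A = translate([9.7, -3, 13.7]) sphere(r=19.7) → bbox [-10,-22.7,-6] .. [29.4,16.7,33.4]
B = cube([9.5, 3.1, 3.6]) → bbox [0,0,0] .. [9.5,3.1,3.6]
lo = A.lo+B.lo = [-10+0, -22.7+0, -6+0] = [-10.000,-22.700,-6.000]
hi = A.hi+B.hi = [29.4+9.5, 16.7+3.1, 33.4+3.6] = [38.900,19.800,37.000]
diag = √(48.9²+42.5²+43²) = √6046.46 = 77.759

min=[-10.000,-22.700,-6.000] max=[38.900,19.800,37.000] diag=77.759


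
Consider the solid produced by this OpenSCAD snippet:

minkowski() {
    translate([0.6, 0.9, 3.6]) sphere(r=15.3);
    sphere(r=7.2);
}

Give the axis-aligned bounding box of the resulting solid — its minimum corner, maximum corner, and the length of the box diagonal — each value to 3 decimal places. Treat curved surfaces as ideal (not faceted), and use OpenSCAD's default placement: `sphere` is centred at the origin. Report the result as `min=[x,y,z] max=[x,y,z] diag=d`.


min=[-21.900,-21.600,-18.900] max=[23.100,23.400,26.100] diag=77.942

A = translate([0.6, 0.9, 3.6]) sphere(r=15.3) → bbox [-14.7,-14.4,-11.7] .. [15.9,16.2,18.9]
B = sphere(r=7.2) → bbox [-7.2,-7.2,-7.2] .. [7.2,7.2,7.2]
lo = A.lo+B.lo = [-14.7-7.2, -14.4-7.2, -11.7-7.2] = [-21.900,-21.600,-18.900]
hi = A.hi+B.hi = [15.9+7.2, 16.2+7.2, 18.9+7.2] = [23.100,23.400,26.100]
diag = √(45²+45²+45²) = √6075 = 77.942


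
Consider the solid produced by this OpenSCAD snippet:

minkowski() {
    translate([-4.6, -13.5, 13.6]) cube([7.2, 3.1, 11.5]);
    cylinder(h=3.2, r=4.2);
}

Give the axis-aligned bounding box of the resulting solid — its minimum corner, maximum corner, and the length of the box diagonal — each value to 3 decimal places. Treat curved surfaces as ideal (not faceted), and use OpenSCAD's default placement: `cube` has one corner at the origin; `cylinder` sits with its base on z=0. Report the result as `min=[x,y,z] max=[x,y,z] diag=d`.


A = translate([-4.6, -13.5, 13.6]) cube([7.2, 3.1, 11.5]) → bbox [-4.6,-13.5,13.6] .. [2.6,-10.4,25.1]
B = cylinder(h=3.2, r=4.2) → bbox [-4.2,-4.2,0] .. [4.2,4.2,3.2]
lo = A.lo+B.lo = [-4.6-4.2, -13.5-4.2, 13.6+0] = [-8.800,-17.700,13.600]
hi = A.hi+B.hi = [2.6+4.2, -10.4+4.2, 25.1+3.2] = [6.800,-6.200,28.300]
diag = √(15.6²+11.5²+14.7²) = √591.7 = 24.325

min=[-8.800,-17.700,13.600] max=[6.800,-6.200,28.300] diag=24.325


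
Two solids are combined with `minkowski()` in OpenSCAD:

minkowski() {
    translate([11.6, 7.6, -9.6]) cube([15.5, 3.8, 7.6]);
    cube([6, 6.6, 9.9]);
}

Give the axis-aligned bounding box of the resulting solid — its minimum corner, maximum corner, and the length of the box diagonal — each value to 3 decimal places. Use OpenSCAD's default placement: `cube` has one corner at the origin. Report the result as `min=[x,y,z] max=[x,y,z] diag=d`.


min=[11.600,7.600,-9.600] max=[33.100,18.000,7.900] diag=29.608

A = translate([11.6, 7.6, -9.6]) cube([15.5, 3.8, 7.6]) → bbox [11.6,7.6,-9.6] .. [27.1,11.4,-2]
B = cube([6, 6.6, 9.9]) → bbox [0,0,0] .. [6,6.6,9.9]
lo = A.lo+B.lo = [11.6+0, 7.6+0, -9.6+0] = [11.600,7.600,-9.600]
hi = A.hi+B.hi = [27.1+6, 11.4+6.6, -2+9.9] = [33.100,18.000,7.900]
diag = √(21.5²+10.4²+17.5²) = √876.66 = 29.608


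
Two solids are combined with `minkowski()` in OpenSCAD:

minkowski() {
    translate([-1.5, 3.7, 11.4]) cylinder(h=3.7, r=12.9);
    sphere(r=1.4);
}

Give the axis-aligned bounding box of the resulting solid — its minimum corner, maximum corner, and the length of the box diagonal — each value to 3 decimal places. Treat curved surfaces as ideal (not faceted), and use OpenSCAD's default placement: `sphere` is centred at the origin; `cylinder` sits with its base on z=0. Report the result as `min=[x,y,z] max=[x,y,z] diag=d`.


min=[-15.800,-10.600,10.000] max=[12.800,18.000,16.500] diag=40.965

A = translate([-1.5, 3.7, 11.4]) cylinder(h=3.7, r=12.9) → bbox [-14.4,-9.2,11.4] .. [11.4,16.6,15.1]
B = sphere(r=1.4) → bbox [-1.4,-1.4,-1.4] .. [1.4,1.4,1.4]
lo = A.lo+B.lo = [-14.4-1.4, -9.2-1.4, 11.4-1.4] = [-15.800,-10.600,10.000]
hi = A.hi+B.hi = [11.4+1.4, 16.6+1.4, 15.1+1.4] = [12.800,18.000,16.500]
diag = √(28.6²+28.6²+6.5²) = √1678.17 = 40.965


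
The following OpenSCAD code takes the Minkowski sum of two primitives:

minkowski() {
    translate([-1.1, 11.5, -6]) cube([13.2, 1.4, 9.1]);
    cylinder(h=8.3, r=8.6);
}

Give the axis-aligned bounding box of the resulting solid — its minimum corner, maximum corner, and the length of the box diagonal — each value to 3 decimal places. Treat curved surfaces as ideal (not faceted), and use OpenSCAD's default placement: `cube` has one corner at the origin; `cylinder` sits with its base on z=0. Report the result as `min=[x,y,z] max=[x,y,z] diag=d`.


min=[-9.700,2.900,-6.000] max=[20.700,21.500,11.400] diag=39.660

A = translate([-1.1, 11.5, -6]) cube([13.2, 1.4, 9.1]) → bbox [-1.1,11.5,-6] .. [12.1,12.9,3.1]
B = cylinder(h=8.3, r=8.6) → bbox [-8.6,-8.6,0] .. [8.6,8.6,8.3]
lo = A.lo+B.lo = [-1.1-8.6, 11.5-8.6, -6+0] = [-9.700,2.900,-6.000]
hi = A.hi+B.hi = [12.1+8.6, 12.9+8.6, 3.1+8.3] = [20.700,21.500,11.400]
diag = √(30.4²+18.6²+17.4²) = √1572.88 = 39.660


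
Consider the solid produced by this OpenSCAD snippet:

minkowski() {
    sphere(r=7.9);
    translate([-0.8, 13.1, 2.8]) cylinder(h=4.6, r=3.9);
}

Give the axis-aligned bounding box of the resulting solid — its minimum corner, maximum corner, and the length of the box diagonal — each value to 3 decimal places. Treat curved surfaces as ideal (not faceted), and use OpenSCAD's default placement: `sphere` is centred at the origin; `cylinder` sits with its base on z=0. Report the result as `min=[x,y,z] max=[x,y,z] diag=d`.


min=[-12.600,1.300,-5.100] max=[11.000,24.900,15.300] diag=39.116

A = translate([-0.8, 13.1, 2.8]) cylinder(h=4.6, r=3.9) → bbox [-4.7,9.2,2.8] .. [3.1,17,7.4]
B = sphere(r=7.9) → bbox [-7.9,-7.9,-7.9] .. [7.9,7.9,7.9]
lo = A.lo+B.lo = [-4.7-7.9, 9.2-7.9, 2.8-7.9] = [-12.600,1.300,-5.100]
hi = A.hi+B.hi = [3.1+7.9, 17+7.9, 7.4+7.9] = [11.000,24.900,15.300]
diag = √(23.6²+23.6²+20.4²) = √1530.08 = 39.116
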